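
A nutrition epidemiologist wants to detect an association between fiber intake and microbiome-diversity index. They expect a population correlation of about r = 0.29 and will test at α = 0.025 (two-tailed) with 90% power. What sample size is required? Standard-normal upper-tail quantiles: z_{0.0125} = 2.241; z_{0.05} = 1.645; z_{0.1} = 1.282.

Fisher's z: C = ½·ln((1+r)/(1−r)) = ½·ln(1.8169) = 0.2986.
n = ((z_{α/2} + z_β)/C)² + 3.
(2.241 + 1.282) / 0.2986 = 3.523 / 0.2986 = 11.798.
n = 11.798² + 3 = 139.20 + 3 = 142.2.
Round up.

n = 143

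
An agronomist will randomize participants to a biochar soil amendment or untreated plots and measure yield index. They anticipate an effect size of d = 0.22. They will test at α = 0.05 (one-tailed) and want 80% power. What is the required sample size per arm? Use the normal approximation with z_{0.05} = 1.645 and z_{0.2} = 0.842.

n = 256 per group

For two independent groups with equal n: n = 2·((z_{α} + z_β) / d)².
z_{α} + z_β = 1.645 + 0.842 = 2.487.
n = 2 × (2.487 / 0.22)² = 2 × 11.305² = 2 × 127.79 = 255.6.
Round up to the next whole participant.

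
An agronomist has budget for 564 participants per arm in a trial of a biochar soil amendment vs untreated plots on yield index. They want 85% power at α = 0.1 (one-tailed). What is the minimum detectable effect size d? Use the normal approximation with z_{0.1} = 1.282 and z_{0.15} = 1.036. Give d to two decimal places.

For two independent groups of n = 564 each: d_min = (z_{α} + z_β)·√(2/n).
z-sum = 1.282 + 1.036 = 2.318.
d_min = 2.318 × √(2/564) = 2.318 × 0.0595 = 0.138.

d_min ≈ 0.14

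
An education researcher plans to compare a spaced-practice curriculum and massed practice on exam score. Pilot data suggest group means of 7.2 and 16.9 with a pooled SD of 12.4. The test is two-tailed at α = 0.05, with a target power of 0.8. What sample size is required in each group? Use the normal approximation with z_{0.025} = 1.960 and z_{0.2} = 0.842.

Cohen's d = |M₁ − M₂| / SD_pooled = |7.2 − 16.9| / 12.4 = 9.7 / 12.4 = 0.782.
For two independent groups with equal n: n = 2·((z_{α/2} + z_β) / d)².
z_{α/2} + z_β = 1.960 + 0.842 = 2.802.
n = 2 × (2.802 / 0.782)² = 2 × 3.583² = 2 × 12.84 = 25.7.
Round up to the next whole participant.

n = 26 per group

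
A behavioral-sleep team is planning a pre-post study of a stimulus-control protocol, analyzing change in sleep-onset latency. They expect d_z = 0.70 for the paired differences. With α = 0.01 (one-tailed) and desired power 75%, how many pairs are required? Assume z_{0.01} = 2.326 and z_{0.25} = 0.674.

For a paired (one-sample on differences) test: n = ((z_{α} + z_β) / d)².
z_{α} + z_β = 2.326 + 0.674 = 3.000.
n = (3.000 / 0.70)² = 4.286² = 18.37.
Round up.

n = 19 pairs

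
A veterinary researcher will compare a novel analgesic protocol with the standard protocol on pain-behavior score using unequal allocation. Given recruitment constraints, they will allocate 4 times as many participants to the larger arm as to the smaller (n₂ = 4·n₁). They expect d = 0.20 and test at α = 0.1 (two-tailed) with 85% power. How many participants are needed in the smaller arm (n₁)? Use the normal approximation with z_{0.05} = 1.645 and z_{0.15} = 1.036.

n₁ = 225

With allocation ratio k = n₂/n₁ = 4, Var(x̄₁−x̄₂) = σ²(1/n₁ + 1/(k·n₁)) = σ²·(k+1)/(k·n₁).
So n₁ = (1 + 1/k)·((z_{α/2} + z_β)/d)² = 1.250 × (2.681/0.20)².
n₁ = 1.250 × 179.69 = 224.6.
Round up: n₁ = 225, giving n₂ = 4 × 225 = 900.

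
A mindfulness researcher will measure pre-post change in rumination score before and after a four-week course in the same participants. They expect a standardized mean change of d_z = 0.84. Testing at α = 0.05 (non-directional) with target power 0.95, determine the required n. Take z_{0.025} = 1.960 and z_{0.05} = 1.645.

n = 19 pairs

For a paired (one-sample on differences) test: n = ((z_{α/2} + z_β) / d)².
z_{α/2} + z_β = 1.960 + 1.645 = 3.605.
n = (3.605 / 0.84)² = 4.292² = 18.42.
Round up.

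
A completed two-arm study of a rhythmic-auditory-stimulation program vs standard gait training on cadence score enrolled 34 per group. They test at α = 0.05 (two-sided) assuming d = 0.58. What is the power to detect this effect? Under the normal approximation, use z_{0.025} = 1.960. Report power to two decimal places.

power ≈ 0.67

For two equal groups, power = Φ(d·√(n/2) − z_{α/2}).
d·√(n/2) = 0.58 × √(34/2) = 0.58 × 4.123 = 2.391.
z_β = 2.391 − 1.960 = 0.431.
Power = Φ(0.431) = 0.667.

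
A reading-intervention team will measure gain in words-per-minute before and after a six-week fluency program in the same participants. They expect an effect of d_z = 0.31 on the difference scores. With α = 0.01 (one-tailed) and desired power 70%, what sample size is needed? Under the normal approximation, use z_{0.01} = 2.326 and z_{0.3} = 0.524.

n = 85 pairs

For a paired (one-sample on differences) test: n = ((z_{α} + z_β) / d)².
z_{α} + z_β = 2.326 + 0.524 = 2.850.
n = (2.850 / 0.31)² = 9.194² = 84.52.
Round up.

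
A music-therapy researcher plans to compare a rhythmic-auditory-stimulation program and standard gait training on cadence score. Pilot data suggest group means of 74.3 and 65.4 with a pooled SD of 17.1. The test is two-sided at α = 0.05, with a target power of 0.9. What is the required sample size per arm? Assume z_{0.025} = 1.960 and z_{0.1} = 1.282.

n = 78 per group

Cohen's d = |M₁ − M₂| / SD_pooled = |74.3 − 65.4| / 17.1 = 8.9 / 17.1 = 0.520.
For two independent groups with equal n: n = 2·((z_{α/2} + z_β) / d)².
z_{α/2} + z_β = 1.960 + 1.282 = 3.242.
n = 2 × (3.242 / 0.520)² = 2 × 6.235² = 2 × 38.87 = 77.7.
Round up to the next whole participant.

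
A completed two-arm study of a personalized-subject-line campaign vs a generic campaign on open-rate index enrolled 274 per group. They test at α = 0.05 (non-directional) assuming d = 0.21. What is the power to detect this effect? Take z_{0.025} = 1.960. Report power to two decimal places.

power ≈ 0.69

For two equal groups, power = Φ(d·√(n/2) − z_{α/2}).
d·√(n/2) = 0.21 × √(274/2) = 0.21 × 11.705 = 2.458.
z_β = 2.458 − 1.960 = 0.498.
Power = Φ(0.498) = 0.691.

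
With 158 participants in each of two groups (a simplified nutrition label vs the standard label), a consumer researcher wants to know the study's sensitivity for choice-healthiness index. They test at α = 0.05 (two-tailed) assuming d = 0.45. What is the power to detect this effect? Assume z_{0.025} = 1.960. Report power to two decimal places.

power ≈ 0.98

For two equal groups, power = Φ(d·√(n/2) − z_{α/2}).
d·√(n/2) = 0.45 × √(158/2) = 0.45 × 8.888 = 4.000.
z_β = 4.000 − 1.960 = 2.040.
Power = Φ(2.040) = 0.979.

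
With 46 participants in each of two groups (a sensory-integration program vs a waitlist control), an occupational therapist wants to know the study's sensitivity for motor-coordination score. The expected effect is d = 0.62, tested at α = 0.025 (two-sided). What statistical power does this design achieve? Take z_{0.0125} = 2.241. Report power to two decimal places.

power ≈ 0.77

For two equal groups, power = Φ(d·√(n/2) − z_{α/2}).
d·√(n/2) = 0.62 × √(46/2) = 0.62 × 4.796 = 2.973.
z_β = 2.973 − 2.241 = 0.732.
Power = Φ(0.732) = 0.768.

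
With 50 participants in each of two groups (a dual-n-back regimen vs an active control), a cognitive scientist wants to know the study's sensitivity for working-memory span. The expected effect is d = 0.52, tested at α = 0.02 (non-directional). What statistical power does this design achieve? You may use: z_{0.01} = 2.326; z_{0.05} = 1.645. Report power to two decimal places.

power ≈ 0.61

For two equal groups, power = Φ(d·√(n/2) − z_{α/2}).
d·√(n/2) = 0.52 × √(50/2) = 0.52 × 5.000 = 2.600.
z_β = 2.600 − 2.326 = 0.274.
Power = Φ(0.274) = 0.608.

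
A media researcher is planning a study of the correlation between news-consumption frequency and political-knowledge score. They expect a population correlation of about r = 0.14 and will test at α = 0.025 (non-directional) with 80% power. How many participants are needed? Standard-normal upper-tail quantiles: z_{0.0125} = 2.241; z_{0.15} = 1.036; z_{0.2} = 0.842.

Fisher's z: C = ½·ln((1+r)/(1−r)) = ½·ln(1.3256) = 0.1409.
n = ((z_{α/2} + z_β)/C)² + 3.
(2.241 + 0.842) / 0.1409 = 3.083 / 0.1409 = 21.881.
n = 21.881² + 3 = 478.77 + 3 = 481.8.
Round up.

n = 482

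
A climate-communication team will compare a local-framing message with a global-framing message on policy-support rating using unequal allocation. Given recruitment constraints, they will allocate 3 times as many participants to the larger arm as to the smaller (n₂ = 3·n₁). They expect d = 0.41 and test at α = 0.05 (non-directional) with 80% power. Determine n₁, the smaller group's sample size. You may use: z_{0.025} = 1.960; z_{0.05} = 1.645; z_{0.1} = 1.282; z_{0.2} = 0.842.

n₁ = 63

With allocation ratio k = n₂/n₁ = 3, Var(x̄₁−x̄₂) = σ²(1/n₁ + 1/(k·n₁)) = σ²·(k+1)/(k·n₁).
So n₁ = (1 + 1/k)·((z_{α/2} + z_β)/d)² = 1.333 × (2.802/0.41)².
n₁ = 1.333 × 46.71 = 62.3.
Round up: n₁ = 63, giving n₂ = 3 × 63 = 189.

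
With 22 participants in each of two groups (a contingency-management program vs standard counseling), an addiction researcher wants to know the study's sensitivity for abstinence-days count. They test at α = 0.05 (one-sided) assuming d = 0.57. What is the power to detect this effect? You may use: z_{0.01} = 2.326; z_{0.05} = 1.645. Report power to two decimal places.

power ≈ 0.60

For two equal groups, power = Φ(d·√(n/2) − z_{α}).
d·√(n/2) = 0.57 × √(22/2) = 0.57 × 3.317 = 1.890.
z_β = 1.890 − 1.645 = 0.245.
Power = Φ(0.245) = 0.597.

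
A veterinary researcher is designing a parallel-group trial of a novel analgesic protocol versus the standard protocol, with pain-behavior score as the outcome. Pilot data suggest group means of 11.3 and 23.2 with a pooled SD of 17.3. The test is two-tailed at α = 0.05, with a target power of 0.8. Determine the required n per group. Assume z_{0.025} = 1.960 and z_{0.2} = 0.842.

n = 34 per group

Cohen's d = |M₁ − M₂| / SD_pooled = |11.3 − 23.2| / 17.3 = 11.9 / 17.3 = 0.688.
For two independent groups with equal n: n = 2·((z_{α/2} + z_β) / d)².
z_{α/2} + z_β = 1.960 + 0.842 = 2.802.
n = 2 × (2.802 / 0.688)² = 2 × 4.073² = 2 × 16.59 = 33.2.
Round up to the next whole participant.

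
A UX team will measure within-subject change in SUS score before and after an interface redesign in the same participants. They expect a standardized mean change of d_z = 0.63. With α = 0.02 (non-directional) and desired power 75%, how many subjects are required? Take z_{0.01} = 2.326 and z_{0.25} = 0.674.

n = 23 pairs

For a paired (one-sample on differences) test: n = ((z_{α/2} + z_β) / d)².
z_{α/2} + z_β = 2.326 + 0.674 = 3.000.
n = (3.000 / 0.63)² = 4.762² = 22.68.
Round up.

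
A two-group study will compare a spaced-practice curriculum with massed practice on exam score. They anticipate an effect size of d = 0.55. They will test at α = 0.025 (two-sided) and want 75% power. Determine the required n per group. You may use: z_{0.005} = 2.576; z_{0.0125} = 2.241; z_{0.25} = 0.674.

n = 57 per group

For two independent groups with equal n: n = 2·((z_{α/2} + z_β) / d)².
z_{α/2} + z_β = 2.241 + 0.674 = 2.915.
n = 2 × (2.915 / 0.55)² = 2 × 5.300² = 2 × 28.09 = 56.2.
Round up to the next whole participant.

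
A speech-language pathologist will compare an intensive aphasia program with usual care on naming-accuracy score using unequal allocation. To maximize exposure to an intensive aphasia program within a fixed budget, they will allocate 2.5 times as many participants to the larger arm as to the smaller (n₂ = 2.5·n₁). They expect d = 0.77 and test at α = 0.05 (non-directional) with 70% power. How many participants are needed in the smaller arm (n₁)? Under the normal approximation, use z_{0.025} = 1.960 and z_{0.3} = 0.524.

With allocation ratio k = n₂/n₁ = 2.5, Var(x̄₁−x̄₂) = σ²(1/n₁ + 1/(k·n₁)) = σ²·(k+1)/(k·n₁).
So n₁ = (1 + 1/k)·((z_{α/2} + z_β)/d)² = 1.400 × (2.484/0.77)².
n₁ = 1.400 × 10.41 = 14.6.
Round up: n₁ = 15, giving n₂ = ⌈2.5 × 15⌉ = ⌈37.5⌉ = 38.

n₁ = 15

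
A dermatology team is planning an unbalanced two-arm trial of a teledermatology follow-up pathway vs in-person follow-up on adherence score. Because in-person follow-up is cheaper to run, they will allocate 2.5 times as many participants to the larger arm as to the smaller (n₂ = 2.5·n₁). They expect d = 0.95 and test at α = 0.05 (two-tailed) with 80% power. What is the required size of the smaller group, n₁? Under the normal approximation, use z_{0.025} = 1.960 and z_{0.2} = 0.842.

With allocation ratio k = n₂/n₁ = 2.5, Var(x̄₁−x̄₂) = σ²(1/n₁ + 1/(k·n₁)) = σ²·(k+1)/(k·n₁).
So n₁ = (1 + 1/k)·((z_{α/2} + z_β)/d)² = 1.400 × (2.802/0.95)².
n₁ = 1.400 × 8.70 = 12.2.
Round up: n₁ = 13, giving n₂ = ⌈2.5 × 13⌉ = ⌈32.5⌉ = 33.

n₁ = 13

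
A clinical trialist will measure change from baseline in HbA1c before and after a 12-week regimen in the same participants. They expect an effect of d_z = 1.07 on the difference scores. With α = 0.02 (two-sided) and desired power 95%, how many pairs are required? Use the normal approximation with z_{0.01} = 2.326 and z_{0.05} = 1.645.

n = 14 pairs

For a paired (one-sample on differences) test: n = ((z_{α/2} + z_β) / d)².
z_{α/2} + z_β = 2.326 + 1.645 = 3.971.
n = (3.971 / 1.07)² = 3.711² = 13.77.
Round up.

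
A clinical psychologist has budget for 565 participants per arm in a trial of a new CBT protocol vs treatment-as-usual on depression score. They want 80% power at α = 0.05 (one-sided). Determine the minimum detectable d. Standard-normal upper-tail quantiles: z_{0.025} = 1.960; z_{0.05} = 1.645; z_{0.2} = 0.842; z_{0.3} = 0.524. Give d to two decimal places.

d_min ≈ 0.15

For two independent groups of n = 565 each: d_min = (z_{α} + z_β)·√(2/n).
z-sum = 1.645 + 0.842 = 2.487.
d_min = 2.487 × √(2/565) = 2.487 × 0.0595 = 0.148.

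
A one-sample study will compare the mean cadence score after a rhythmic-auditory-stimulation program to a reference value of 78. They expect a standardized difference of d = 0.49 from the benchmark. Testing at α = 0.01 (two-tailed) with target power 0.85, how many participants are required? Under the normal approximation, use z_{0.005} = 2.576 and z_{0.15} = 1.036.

n = 55

For a one-sample test: n = ((z_{α/2} + z_β) / d)².
z_{α/2} + z_β = 2.576 + 1.036 = 3.612.
n = (3.612 / 0.49)² = 7.371² = 54.34.
Round up.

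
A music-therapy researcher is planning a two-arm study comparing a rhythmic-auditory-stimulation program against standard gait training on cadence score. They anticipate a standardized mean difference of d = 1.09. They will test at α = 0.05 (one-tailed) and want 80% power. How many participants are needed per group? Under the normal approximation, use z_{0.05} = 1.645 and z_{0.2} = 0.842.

n = 11 per group

For two independent groups with equal n: n = 2·((z_{α} + z_β) / d)².
z_{α} + z_β = 1.645 + 0.842 = 2.487.
n = 2 × (2.487 / 1.09)² = 2 × 2.282² = 2 × 5.21 = 10.4.
Round up to the next whole participant.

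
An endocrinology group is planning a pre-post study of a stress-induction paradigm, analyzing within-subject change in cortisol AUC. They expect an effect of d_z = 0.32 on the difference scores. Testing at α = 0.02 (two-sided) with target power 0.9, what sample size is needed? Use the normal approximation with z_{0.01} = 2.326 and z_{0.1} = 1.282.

n = 128 pairs

For a paired (one-sample on differences) test: n = ((z_{α/2} + z_β) / d)².
z_{α/2} + z_β = 2.326 + 1.282 = 3.608.
n = (3.608 / 0.32)² = 11.275² = 127.13.
Round up.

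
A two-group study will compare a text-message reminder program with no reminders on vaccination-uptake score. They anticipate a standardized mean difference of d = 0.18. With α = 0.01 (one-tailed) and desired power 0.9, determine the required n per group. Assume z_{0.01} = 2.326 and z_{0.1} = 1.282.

n = 804 per group

For two independent groups with equal n: n = 2·((z_{α} + z_β) / d)².
z_{α} + z_β = 2.326 + 1.282 = 3.608.
n = 2 × (3.608 / 0.18)² = 2 × 20.044² = 2 × 401.78 = 803.6.
Round up to the next whole participant.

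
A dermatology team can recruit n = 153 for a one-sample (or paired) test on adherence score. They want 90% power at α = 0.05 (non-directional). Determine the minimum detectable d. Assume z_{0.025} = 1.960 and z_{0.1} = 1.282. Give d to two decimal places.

d_min ≈ 0.26

For a single sample (or paired design) of n = 153: d_min = (z_{α/2} + z_β)/√n.
z-sum = 1.960 + 1.282 = 3.242.
d_min = 3.242 / √153 = 3.242 / 12.369 = 0.262.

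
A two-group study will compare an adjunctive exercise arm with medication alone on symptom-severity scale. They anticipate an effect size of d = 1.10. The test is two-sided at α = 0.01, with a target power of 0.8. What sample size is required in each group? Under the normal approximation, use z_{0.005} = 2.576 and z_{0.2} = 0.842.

For two independent groups with equal n: n = 2·((z_{α/2} + z_β) / d)².
z_{α/2} + z_β = 2.576 + 0.842 = 3.418.
n = 2 × (3.418 / 1.10)² = 2 × 3.107² = 2 × 9.66 = 19.3.
Round up to the next whole participant.

n = 20 per group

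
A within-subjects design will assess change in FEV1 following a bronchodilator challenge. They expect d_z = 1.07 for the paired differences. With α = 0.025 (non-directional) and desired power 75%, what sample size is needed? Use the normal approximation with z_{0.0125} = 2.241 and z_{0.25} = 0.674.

For a paired (one-sample on differences) test: n = ((z_{α/2} + z_β) / d)².
z_{α/2} + z_β = 2.241 + 0.674 = 2.915.
n = (2.915 / 1.07)² = 2.724² = 7.42.
Round up.

n = 8 pairs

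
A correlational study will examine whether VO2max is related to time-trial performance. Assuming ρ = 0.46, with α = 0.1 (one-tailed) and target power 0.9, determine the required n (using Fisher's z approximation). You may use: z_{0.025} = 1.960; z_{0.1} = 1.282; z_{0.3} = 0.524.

Fisher's z: C = ½·ln((1+r)/(1−r)) = ½·ln(2.7037) = 0.4973.
n = ((z_{α} + z_β)/C)² + 3.
(1.282 + 1.282) / 0.4973 = 2.564 / 0.4973 = 5.156.
n = 5.156² + 3 = 26.58 + 3 = 29.6.
Round up.

n = 30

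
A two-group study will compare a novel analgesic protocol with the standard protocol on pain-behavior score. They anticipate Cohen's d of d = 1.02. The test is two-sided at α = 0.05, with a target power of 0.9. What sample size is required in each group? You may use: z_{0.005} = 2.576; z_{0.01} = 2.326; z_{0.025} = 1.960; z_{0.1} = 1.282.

For two independent groups with equal n: n = 2·((z_{α/2} + z_β) / d)².
z_{α/2} + z_β = 1.960 + 1.282 = 3.242.
n = 2 × (3.242 / 1.02)² = 2 × 3.178² = 2 × 10.10 = 20.2.
Round up to the next whole participant.

n = 21 per group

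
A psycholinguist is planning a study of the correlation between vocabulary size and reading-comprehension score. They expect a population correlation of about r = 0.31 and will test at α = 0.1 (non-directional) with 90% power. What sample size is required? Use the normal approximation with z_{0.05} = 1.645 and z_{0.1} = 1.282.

Fisher's z: C = ½·ln((1+r)/(1−r)) = ½·ln(1.8986) = 0.3205.
n = ((z_{α/2} + z_β)/C)² + 3.
(1.645 + 1.282) / 0.3205 = 2.927 / 0.3205 = 9.133.
n = 9.133² + 3 = 83.40 + 3 = 86.4.
Round up.

n = 87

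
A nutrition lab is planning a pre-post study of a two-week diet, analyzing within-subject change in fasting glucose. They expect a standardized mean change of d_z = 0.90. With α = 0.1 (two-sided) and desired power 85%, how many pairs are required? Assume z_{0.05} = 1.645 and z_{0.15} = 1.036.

For a paired (one-sample on differences) test: n = ((z_{α/2} + z_β) / d)².
z_{α/2} + z_β = 1.645 + 1.036 = 2.681.
n = (2.681 / 0.90)² = 2.979² = 8.87.
Round up.

n = 9 pairs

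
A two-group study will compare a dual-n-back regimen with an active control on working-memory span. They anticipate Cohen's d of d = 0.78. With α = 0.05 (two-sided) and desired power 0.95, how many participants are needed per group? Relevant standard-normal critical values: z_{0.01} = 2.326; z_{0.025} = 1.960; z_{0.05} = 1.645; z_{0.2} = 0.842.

n = 43 per group

For two independent groups with equal n: n = 2·((z_{α/2} + z_β) / d)².
z_{α/2} + z_β = 1.960 + 1.645 = 3.605.
n = 2 × (3.605 / 0.78)² = 2 × 4.622² = 2 × 21.36 = 42.7.
Round up to the next whole participant.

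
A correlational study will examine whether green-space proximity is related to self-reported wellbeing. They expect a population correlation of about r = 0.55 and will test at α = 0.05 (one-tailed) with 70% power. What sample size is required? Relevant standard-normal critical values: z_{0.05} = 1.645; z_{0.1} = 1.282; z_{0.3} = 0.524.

Fisher's z: C = ½·ln((1+r)/(1−r)) = ½·ln(3.4444) = 0.6184.
n = ((z_{α} + z_β)/C)² + 3.
(1.645 + 0.524) / 0.6184 = 2.169 / 0.6184 = 3.507.
n = 3.507² + 3 = 12.30 + 3 = 15.3.
Round up.

n = 16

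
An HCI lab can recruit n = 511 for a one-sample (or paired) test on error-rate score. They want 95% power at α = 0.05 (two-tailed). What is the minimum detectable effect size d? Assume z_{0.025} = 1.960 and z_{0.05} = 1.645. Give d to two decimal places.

d_min ≈ 0.16

For a single sample (or paired design) of n = 511: d_min = (z_{α/2} + z_β)/√n.
z-sum = 1.960 + 1.645 = 3.605.
d_min = 3.605 / √511 = 3.605 / 22.605 = 0.159.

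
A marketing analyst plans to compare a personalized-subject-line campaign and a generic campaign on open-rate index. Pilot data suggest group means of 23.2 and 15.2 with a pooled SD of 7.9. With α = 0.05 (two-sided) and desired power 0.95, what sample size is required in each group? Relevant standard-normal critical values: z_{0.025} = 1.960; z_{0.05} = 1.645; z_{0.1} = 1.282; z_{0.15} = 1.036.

Cohen's d = |M₁ − M₂| / SD_pooled = |23.2 − 15.2| / 7.9 = 8.0 / 7.9 = 1.013.
For two independent groups with equal n: n = 2·((z_{α/2} + z_β) / d)².
z_{α/2} + z_β = 1.960 + 1.645 = 3.605.
n = 2 × (3.605 / 1.013)² = 2 × 3.559² = 2 × 12.66 = 25.3.
Round up to the next whole participant.

n = 26 per group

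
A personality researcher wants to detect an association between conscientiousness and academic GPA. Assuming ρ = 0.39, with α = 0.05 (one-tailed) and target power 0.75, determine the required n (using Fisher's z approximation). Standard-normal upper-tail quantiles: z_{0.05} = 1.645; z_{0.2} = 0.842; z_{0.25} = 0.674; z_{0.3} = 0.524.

Fisher's z: C = ½·ln((1+r)/(1−r)) = ½·ln(2.2787) = 0.4118.
n = ((z_{α} + z_β)/C)² + 3.
(1.645 + 0.674) / 0.4118 = 2.319 / 0.4118 = 5.631.
n = 5.631² + 3 = 31.71 + 3 = 34.7.
Round up.

n = 35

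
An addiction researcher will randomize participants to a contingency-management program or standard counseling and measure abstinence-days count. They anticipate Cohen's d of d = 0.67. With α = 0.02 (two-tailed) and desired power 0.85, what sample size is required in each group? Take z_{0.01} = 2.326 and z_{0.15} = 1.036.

n = 51 per group

For two independent groups with equal n: n = 2·((z_{α/2} + z_β) / d)².
z_{α/2} + z_β = 2.326 + 1.036 = 3.362.
n = 2 × (3.362 / 0.67)² = 2 × 5.018² = 2 × 25.18 = 50.4.
Round up to the next whole participant.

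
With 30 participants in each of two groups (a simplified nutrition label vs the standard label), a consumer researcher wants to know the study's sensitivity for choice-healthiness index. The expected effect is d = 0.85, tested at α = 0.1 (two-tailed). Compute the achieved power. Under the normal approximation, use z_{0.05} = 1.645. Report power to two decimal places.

power ≈ 0.95

For two equal groups, power = Φ(d·√(n/2) − z_{α/2}).
d·√(n/2) = 0.85 × √(30/2) = 0.85 × 3.873 = 3.292.
z_β = 3.292 − 1.645 = 1.647.
Power = Φ(1.647) = 0.950.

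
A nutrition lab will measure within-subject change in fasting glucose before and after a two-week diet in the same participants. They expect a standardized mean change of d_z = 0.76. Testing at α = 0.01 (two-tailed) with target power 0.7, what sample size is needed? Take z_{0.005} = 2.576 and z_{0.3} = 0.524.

For a paired (one-sample on differences) test: n = ((z_{α/2} + z_β) / d)².
z_{α/2} + z_β = 2.576 + 0.524 = 3.100.
n = (3.100 / 0.76)² = 4.079² = 16.64.
Round up.

n = 17 pairs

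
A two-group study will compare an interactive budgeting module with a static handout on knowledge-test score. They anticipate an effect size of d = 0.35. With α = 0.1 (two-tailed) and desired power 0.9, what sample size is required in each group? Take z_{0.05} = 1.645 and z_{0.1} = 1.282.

n = 140 per group

For two independent groups with equal n: n = 2·((z_{α/2} + z_β) / d)².
z_{α/2} + z_β = 1.645 + 1.282 = 2.927.
n = 2 × (2.927 / 0.35)² = 2 × 8.363² = 2 × 69.94 = 139.9.
Round up to the next whole participant.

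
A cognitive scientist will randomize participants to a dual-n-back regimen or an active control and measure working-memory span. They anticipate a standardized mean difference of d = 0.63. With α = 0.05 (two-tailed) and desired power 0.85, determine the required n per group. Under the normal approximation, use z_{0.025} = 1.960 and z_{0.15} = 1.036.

For two independent groups with equal n: n = 2·((z_{α/2} + z_β) / d)².
z_{α/2} + z_β = 1.960 + 1.036 = 2.996.
n = 2 × (2.996 / 0.63)² = 2 × 4.756² = 2 × 22.62 = 45.2.
Round up to the next whole participant.

n = 46 per group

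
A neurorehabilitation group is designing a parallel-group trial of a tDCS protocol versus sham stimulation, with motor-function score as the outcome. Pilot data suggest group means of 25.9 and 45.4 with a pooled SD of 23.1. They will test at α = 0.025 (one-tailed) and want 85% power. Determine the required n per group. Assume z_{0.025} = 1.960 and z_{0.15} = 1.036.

n = 26 per group

Cohen's d = |M₁ − M₂| / SD_pooled = |25.9 − 45.4| / 23.1 = 19.5 / 23.1 = 0.844.
For two independent groups with equal n: n = 2·((z_{α} + z_β) / d)².
z_{α} + z_β = 1.960 + 1.036 = 2.996.
n = 2 × (2.996 / 0.844)² = 2 × 3.550² = 2 × 12.60 = 25.2.
Round up to the next whole participant.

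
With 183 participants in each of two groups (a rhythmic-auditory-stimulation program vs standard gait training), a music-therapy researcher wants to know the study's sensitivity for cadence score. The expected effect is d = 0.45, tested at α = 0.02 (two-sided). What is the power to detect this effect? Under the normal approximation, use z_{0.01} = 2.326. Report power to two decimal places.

power ≈ 0.98

For two equal groups, power = Φ(d·√(n/2) − z_{α/2}).
d·√(n/2) = 0.45 × √(183/2) = 0.45 × 9.566 = 4.305.
z_β = 4.305 − 2.326 = 1.979.
Power = Φ(1.979) = 0.976.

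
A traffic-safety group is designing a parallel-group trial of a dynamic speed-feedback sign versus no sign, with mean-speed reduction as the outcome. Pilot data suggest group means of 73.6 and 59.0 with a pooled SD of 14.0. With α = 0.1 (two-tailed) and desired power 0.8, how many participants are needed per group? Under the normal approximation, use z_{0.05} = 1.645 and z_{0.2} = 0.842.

Cohen's d = |M₁ − M₂| / SD_pooled = |73.6 − 59.0| / 14.0 = 14.6 / 14.0 = 1.043.
For two independent groups with equal n: n = 2·((z_{α/2} + z_β) / d)².
z_{α/2} + z_β = 1.645 + 0.842 = 2.487.
n = 2 × (2.487 / 1.043)² = 2 × 2.384² = 2 × 5.69 = 11.4.
Round up to the next whole participant.

n = 12 per group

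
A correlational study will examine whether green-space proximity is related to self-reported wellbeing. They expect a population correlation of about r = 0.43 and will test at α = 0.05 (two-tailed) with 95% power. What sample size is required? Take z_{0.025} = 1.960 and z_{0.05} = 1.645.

Fisher's z: C = ½·ln((1+r)/(1−r)) = ½·ln(2.5088) = 0.4599.
n = ((z_{α/2} + z_β)/C)² + 3.
(1.960 + 1.645) / 0.4599 = 3.605 / 0.4599 = 7.839.
n = 7.839² + 3 = 61.44 + 3 = 64.4.
Round up.

n = 65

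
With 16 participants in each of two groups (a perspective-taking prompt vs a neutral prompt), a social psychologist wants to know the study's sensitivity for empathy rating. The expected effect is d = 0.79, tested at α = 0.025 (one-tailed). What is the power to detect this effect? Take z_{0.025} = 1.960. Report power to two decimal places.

For two equal groups, power = Φ(d·√(n/2) − z_{α}).
d·√(n/2) = 0.79 × √(16/2) = 0.79 × 2.828 = 2.234.
z_β = 2.234 − 1.960 = 0.274.
Power = Φ(0.274) = 0.608.

power ≈ 0.61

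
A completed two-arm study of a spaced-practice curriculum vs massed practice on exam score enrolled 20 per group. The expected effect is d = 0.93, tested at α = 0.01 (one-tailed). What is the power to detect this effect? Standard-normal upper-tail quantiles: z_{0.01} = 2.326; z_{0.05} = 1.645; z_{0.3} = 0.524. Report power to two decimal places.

For two equal groups, power = Φ(d·√(n/2) − z_{α}).
d·√(n/2) = 0.93 × √(20/2) = 0.93 × 3.162 = 2.941.
z_β = 2.941 − 2.326 = 0.615.
Power = Φ(0.615) = 0.731.

power ≈ 0.73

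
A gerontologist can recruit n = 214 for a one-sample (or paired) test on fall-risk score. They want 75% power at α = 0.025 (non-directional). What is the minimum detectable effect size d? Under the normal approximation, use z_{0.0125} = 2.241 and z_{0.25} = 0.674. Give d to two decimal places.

d_min ≈ 0.20

For a single sample (or paired design) of n = 214: d_min = (z_{α/2} + z_β)/√n.
z-sum = 2.241 + 0.674 = 2.915.
d_min = 2.915 / √214 = 2.915 / 14.629 = 0.199.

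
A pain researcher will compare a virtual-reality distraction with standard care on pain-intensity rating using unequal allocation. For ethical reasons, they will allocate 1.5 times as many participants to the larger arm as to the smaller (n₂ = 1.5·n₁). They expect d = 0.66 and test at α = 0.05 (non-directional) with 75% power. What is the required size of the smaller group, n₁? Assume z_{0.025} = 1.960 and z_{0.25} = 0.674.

n₁ = 27

With allocation ratio k = n₂/n₁ = 1.5, Var(x̄₁−x̄₂) = σ²(1/n₁ + 1/(k·n₁)) = σ²·(k+1)/(k·n₁).
So n₁ = (1 + 1/k)·((z_{α/2} + z_β)/d)² = 1.667 × (2.634/0.66)².
n₁ = 1.667 × 15.93 = 26.5.
Round up: n₁ = 27, giving n₂ = ⌈1.5 × 27⌉ = ⌈40.5⌉ = 41.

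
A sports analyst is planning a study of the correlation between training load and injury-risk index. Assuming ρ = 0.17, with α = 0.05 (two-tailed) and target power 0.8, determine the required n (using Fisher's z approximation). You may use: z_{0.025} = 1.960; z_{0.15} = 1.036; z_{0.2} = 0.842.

n = 270

Fisher's z: C = ½·ln((1+r)/(1−r)) = ½·ln(1.4096) = 0.1717.
n = ((z_{α/2} + z_β)/C)² + 3.
(1.960 + 0.842) / 0.1717 = 2.802 / 0.1717 = 16.319.
n = 16.319² + 3 = 266.32 + 3 = 269.3.
Round up.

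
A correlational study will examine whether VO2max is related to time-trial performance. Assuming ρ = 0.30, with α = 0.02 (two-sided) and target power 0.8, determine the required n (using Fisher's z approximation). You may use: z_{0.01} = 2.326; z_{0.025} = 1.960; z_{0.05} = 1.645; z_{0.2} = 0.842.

Fisher's z: C = ½·ln((1+r)/(1−r)) = ½·ln(1.8571) = 0.3095.
n = ((z_{α/2} + z_β)/C)² + 3.
(2.326 + 0.842) / 0.3095 = 3.168 / 0.3095 = 10.236.
n = 10.236² + 3 = 104.77 + 3 = 107.8.
Round up.

n = 108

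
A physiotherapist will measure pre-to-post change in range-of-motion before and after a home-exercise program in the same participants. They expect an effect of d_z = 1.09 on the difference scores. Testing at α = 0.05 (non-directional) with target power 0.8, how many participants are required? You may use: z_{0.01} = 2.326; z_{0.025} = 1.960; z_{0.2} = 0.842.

n = 7 pairs

For a paired (one-sample on differences) test: n = ((z_{α/2} + z_β) / d)².
z_{α/2} + z_β = 1.960 + 0.842 = 2.802.
n = (2.802 / 1.09)² = 2.571² = 6.61.
Round up.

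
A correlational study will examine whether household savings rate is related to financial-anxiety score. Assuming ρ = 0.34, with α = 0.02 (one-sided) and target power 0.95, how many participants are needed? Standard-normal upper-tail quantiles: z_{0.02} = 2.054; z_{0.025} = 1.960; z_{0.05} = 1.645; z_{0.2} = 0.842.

n = 113

Fisher's z: C = ½·ln((1+r)/(1−r)) = ½·ln(2.0303) = 0.3541.
n = ((z_{α} + z_β)/C)² + 3.
(2.054 + 1.645) / 0.3541 = 3.699 / 0.3541 = 10.446.
n = 10.446² + 3 = 109.12 + 3 = 112.1.
Round up.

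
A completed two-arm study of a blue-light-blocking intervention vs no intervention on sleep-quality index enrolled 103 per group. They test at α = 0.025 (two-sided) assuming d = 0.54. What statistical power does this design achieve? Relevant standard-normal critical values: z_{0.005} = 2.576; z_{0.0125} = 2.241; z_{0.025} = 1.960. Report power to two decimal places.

For two equal groups, power = Φ(d·√(n/2) − z_{α/2}).
d·√(n/2) = 0.54 × √(103/2) = 0.54 × 7.176 = 3.875.
z_β = 3.875 − 2.241 = 1.634.
Power = Φ(1.634) = 0.949.

power ≈ 0.95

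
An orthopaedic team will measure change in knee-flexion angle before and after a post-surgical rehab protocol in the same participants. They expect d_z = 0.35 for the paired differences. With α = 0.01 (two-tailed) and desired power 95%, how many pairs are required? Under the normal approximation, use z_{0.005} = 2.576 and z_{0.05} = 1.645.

n = 146 pairs

For a paired (one-sample on differences) test: n = ((z_{α/2} + z_β) / d)².
z_{α/2} + z_β = 2.576 + 1.645 = 4.221.
n = (4.221 / 0.35)² = 12.060² = 145.44.
Round up.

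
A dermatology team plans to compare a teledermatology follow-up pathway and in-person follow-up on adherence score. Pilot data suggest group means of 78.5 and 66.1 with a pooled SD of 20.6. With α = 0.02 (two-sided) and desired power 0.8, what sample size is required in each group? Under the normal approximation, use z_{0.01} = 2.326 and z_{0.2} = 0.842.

Cohen's d = |M₁ − M₂| / SD_pooled = |78.5 − 66.1| / 20.6 = 12.4 / 20.6 = 0.602.
For two independent groups with equal n: n = 2·((z_{α/2} + z_β) / d)².
z_{α/2} + z_β = 2.326 + 0.842 = 3.168.
n = 2 × (3.168 / 0.602)² = 2 × 5.262² = 2 × 27.69 = 55.4.
Round up to the next whole participant.

n = 56 per group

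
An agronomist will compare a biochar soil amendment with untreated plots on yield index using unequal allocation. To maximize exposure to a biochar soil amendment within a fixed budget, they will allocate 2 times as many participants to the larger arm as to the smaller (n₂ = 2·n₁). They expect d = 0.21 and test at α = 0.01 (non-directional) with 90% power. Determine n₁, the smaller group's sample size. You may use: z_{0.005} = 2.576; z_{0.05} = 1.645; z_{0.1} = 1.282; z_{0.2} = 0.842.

With allocation ratio k = n₂/n₁ = 2, Var(x̄₁−x̄₂) = σ²(1/n₁ + 1/(k·n₁)) = σ²·(k+1)/(k·n₁).
So n₁ = (1 + 1/k)·((z_{α/2} + z_β)/d)² = 1.500 × (3.858/0.21)².
n₁ = 1.500 × 337.51 = 506.3.
Round up: n₁ = 507, giving n₂ = 2 × 507 = 1014.

n₁ = 507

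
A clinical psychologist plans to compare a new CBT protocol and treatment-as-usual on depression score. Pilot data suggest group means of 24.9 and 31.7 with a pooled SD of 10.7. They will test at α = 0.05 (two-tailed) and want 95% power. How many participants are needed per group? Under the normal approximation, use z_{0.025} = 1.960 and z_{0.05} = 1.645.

n = 65 per group

Cohen's d = |M₁ − M₂| / SD_pooled = |24.9 − 31.7| / 10.7 = 6.8 / 10.7 = 0.636.
For two independent groups with equal n: n = 2·((z_{α/2} + z_β) / d)².
z_{α/2} + z_β = 1.960 + 1.645 = 3.605.
n = 2 × (3.605 / 0.636)² = 2 × 5.668² = 2 × 32.13 = 64.3.
Round up to the next whole participant.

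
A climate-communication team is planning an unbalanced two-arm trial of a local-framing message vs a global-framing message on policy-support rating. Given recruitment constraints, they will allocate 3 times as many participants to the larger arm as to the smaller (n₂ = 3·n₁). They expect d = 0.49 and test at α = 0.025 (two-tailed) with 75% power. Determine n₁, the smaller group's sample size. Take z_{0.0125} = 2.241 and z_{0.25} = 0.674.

With allocation ratio k = n₂/n₁ = 3, Var(x̄₁−x̄₂) = σ²(1/n₁ + 1/(k·n₁)) = σ²·(k+1)/(k·n₁).
So n₁ = (1 + 1/k)·((z_{α/2} + z_β)/d)² = 1.333 × (2.915/0.49)².
n₁ = 1.333 × 35.39 = 47.2.
Round up: n₁ = 48, giving n₂ = 3 × 48 = 144.

n₁ = 48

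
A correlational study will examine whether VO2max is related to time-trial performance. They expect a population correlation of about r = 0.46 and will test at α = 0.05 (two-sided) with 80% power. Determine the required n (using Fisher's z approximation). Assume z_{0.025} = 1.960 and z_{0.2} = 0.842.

n = 35

Fisher's z: C = ½·ln((1+r)/(1−r)) = ½·ln(2.7037) = 0.4973.
n = ((z_{α/2} + z_β)/C)² + 3.
(1.960 + 0.842) / 0.4973 = 2.802 / 0.4973 = 5.634.
n = 5.634² + 3 = 31.75 + 3 = 34.7.
Round up.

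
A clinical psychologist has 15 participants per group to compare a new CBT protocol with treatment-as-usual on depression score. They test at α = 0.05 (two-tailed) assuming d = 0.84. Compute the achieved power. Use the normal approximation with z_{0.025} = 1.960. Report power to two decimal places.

power ≈ 0.63

For two equal groups, power = Φ(d·√(n/2) − z_{α/2}).
d·√(n/2) = 0.84 × √(15/2) = 0.84 × 2.739 = 2.300.
z_β = 2.300 − 1.960 = 0.340.
Power = Φ(0.340) = 0.633.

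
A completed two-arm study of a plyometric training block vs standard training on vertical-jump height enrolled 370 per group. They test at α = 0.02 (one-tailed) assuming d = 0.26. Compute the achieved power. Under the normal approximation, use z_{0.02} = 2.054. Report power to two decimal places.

power ≈ 0.93

For two equal groups, power = Φ(d·√(n/2) − z_{α}).
d·√(n/2) = 0.26 × √(370/2) = 0.26 × 13.601 = 3.536.
z_β = 3.536 − 2.054 = 1.482.
Power = Φ(1.482) = 0.931.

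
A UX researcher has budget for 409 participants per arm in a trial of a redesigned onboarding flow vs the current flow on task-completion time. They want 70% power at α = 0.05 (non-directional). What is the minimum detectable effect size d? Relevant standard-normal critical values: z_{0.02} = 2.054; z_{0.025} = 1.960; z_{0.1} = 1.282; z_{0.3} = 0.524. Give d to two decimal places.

d_min ≈ 0.17

For two independent groups of n = 409 each: d_min = (z_{α/2} + z_β)·√(2/n).
z-sum = 1.960 + 0.524 = 2.484.
d_min = 2.484 × √(2/409) = 2.484 × 0.0699 = 0.174.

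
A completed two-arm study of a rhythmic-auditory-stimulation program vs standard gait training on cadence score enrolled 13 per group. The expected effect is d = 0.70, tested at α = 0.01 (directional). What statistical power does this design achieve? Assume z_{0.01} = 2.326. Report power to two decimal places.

power ≈ 0.29

For two equal groups, power = Φ(d·√(n/2) − z_{α}).
d·√(n/2) = 0.70 × √(13/2) = 0.70 × 2.550 = 1.785.
z_β = 1.785 − 2.326 = -0.541.
Power = Φ(-0.541) = 0.294.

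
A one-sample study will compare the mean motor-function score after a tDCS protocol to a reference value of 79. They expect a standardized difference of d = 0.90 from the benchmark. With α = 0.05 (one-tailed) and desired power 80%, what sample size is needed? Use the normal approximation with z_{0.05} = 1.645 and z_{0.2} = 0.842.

For a one-sample test: n = ((z_{α} + z_β) / d)².
z_{α} + z_β = 1.645 + 0.842 = 2.487.
n = (2.487 / 0.90)² = 2.763² = 7.64.
Round up.

n = 8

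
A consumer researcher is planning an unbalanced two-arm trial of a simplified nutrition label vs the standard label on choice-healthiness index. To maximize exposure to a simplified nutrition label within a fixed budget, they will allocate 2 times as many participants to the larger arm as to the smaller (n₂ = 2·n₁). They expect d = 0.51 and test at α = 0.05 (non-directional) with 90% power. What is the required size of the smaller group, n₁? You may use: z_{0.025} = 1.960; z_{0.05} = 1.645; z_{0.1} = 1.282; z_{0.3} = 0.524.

With allocation ratio k = n₂/n₁ = 2, Var(x̄₁−x̄₂) = σ²(1/n₁ + 1/(k·n₁)) = σ²·(k+1)/(k·n₁).
So n₁ = (1 + 1/k)·((z_{α/2} + z_β)/d)² = 1.500 × (3.242/0.51)².
n₁ = 1.500 × 40.41 = 60.6.
Round up: n₁ = 61, giving n₂ = 2 × 61 = 122.

n₁ = 61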